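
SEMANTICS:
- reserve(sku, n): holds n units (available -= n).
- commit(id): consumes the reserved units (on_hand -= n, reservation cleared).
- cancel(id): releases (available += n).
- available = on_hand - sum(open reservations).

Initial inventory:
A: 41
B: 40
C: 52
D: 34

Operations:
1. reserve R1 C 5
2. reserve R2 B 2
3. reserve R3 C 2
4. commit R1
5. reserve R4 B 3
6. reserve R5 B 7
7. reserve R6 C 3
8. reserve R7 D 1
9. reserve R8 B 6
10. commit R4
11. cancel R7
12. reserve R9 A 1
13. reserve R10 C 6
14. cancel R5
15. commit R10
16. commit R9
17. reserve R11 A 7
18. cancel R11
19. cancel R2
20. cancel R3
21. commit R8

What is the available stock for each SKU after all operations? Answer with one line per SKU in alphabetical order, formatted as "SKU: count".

Step 1: reserve R1 C 5 -> on_hand[A=41 B=40 C=52 D=34] avail[A=41 B=40 C=47 D=34] open={R1}
Step 2: reserve R2 B 2 -> on_hand[A=41 B=40 C=52 D=34] avail[A=41 B=38 C=47 D=34] open={R1,R2}
Step 3: reserve R3 C 2 -> on_hand[A=41 B=40 C=52 D=34] avail[A=41 B=38 C=45 D=34] open={R1,R2,R3}
Step 4: commit R1 -> on_hand[A=41 B=40 C=47 D=34] avail[A=41 B=38 C=45 D=34] open={R2,R3}
Step 5: reserve R4 B 3 -> on_hand[A=41 B=40 C=47 D=34] avail[A=41 B=35 C=45 D=34] open={R2,R3,R4}
Step 6: reserve R5 B 7 -> on_hand[A=41 B=40 C=47 D=34] avail[A=41 B=28 C=45 D=34] open={R2,R3,R4,R5}
Step 7: reserve R6 C 3 -> on_hand[A=41 B=40 C=47 D=34] avail[A=41 B=28 C=42 D=34] open={R2,R3,R4,R5,R6}
Step 8: reserve R7 D 1 -> on_hand[A=41 B=40 C=47 D=34] avail[A=41 B=28 C=42 D=33] open={R2,R3,R4,R5,R6,R7}
Step 9: reserve R8 B 6 -> on_hand[A=41 B=40 C=47 D=34] avail[A=41 B=22 C=42 D=33] open={R2,R3,R4,R5,R6,R7,R8}
Step 10: commit R4 -> on_hand[A=41 B=37 C=47 D=34] avail[A=41 B=22 C=42 D=33] open={R2,R3,R5,R6,R7,R8}
Step 11: cancel R7 -> on_hand[A=41 B=37 C=47 D=34] avail[A=41 B=22 C=42 D=34] open={R2,R3,R5,R6,R8}
Step 12: reserve R9 A 1 -> on_hand[A=41 B=37 C=47 D=34] avail[A=40 B=22 C=42 D=34] open={R2,R3,R5,R6,R8,R9}
Step 13: reserve R10 C 6 -> on_hand[A=41 B=37 C=47 D=34] avail[A=40 B=22 C=36 D=34] open={R10,R2,R3,R5,R6,R8,R9}
Step 14: cancel R5 -> on_hand[A=41 B=37 C=47 D=34] avail[A=40 B=29 C=36 D=34] open={R10,R2,R3,R6,R8,R9}
Step 15: commit R10 -> on_hand[A=41 B=37 C=41 D=34] avail[A=40 B=29 C=36 D=34] open={R2,R3,R6,R8,R9}
Step 16: commit R9 -> on_hand[A=40 B=37 C=41 D=34] avail[A=40 B=29 C=36 D=34] open={R2,R3,R6,R8}
Step 17: reserve R11 A 7 -> on_hand[A=40 B=37 C=41 D=34] avail[A=33 B=29 C=36 D=34] open={R11,R2,R3,R6,R8}
Step 18: cancel R11 -> on_hand[A=40 B=37 C=41 D=34] avail[A=40 B=29 C=36 D=34] open={R2,R3,R6,R8}
Step 19: cancel R2 -> on_hand[A=40 B=37 C=41 D=34] avail[A=40 B=31 C=36 D=34] open={R3,R6,R8}
Step 20: cancel R3 -> on_hand[A=40 B=37 C=41 D=34] avail[A=40 B=31 C=38 D=34] open={R6,R8}
Step 21: commit R8 -> on_hand[A=40 B=31 C=41 D=34] avail[A=40 B=31 C=38 D=34] open={R6}

Answer: A: 40
B: 31
C: 38
D: 34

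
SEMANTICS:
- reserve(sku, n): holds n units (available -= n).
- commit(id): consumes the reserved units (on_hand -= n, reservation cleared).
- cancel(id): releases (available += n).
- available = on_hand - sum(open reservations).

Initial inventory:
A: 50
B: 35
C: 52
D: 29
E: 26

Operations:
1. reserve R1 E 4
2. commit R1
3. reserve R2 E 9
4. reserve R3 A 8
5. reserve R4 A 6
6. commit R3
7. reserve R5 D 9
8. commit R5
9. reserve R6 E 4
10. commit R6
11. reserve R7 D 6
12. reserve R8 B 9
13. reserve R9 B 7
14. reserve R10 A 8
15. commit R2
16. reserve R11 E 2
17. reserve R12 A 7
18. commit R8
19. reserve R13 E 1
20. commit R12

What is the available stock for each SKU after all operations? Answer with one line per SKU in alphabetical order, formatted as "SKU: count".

Step 1: reserve R1 E 4 -> on_hand[A=50 B=35 C=52 D=29 E=26] avail[A=50 B=35 C=52 D=29 E=22] open={R1}
Step 2: commit R1 -> on_hand[A=50 B=35 C=52 D=29 E=22] avail[A=50 B=35 C=52 D=29 E=22] open={}
Step 3: reserve R2 E 9 -> on_hand[A=50 B=35 C=52 D=29 E=22] avail[A=50 B=35 C=52 D=29 E=13] open={R2}
Step 4: reserve R3 A 8 -> on_hand[A=50 B=35 C=52 D=29 E=22] avail[A=42 B=35 C=52 D=29 E=13] open={R2,R3}
Step 5: reserve R4 A 6 -> on_hand[A=50 B=35 C=52 D=29 E=22] avail[A=36 B=35 C=52 D=29 E=13] open={R2,R3,R4}
Step 6: commit R3 -> on_hand[A=42 B=35 C=52 D=29 E=22] avail[A=36 B=35 C=52 D=29 E=13] open={R2,R4}
Step 7: reserve R5 D 9 -> on_hand[A=42 B=35 C=52 D=29 E=22] avail[A=36 B=35 C=52 D=20 E=13] open={R2,R4,R5}
Step 8: commit R5 -> on_hand[A=42 B=35 C=52 D=20 E=22] avail[A=36 B=35 C=52 D=20 E=13] open={R2,R4}
Step 9: reserve R6 E 4 -> on_hand[A=42 B=35 C=52 D=20 E=22] avail[A=36 B=35 C=52 D=20 E=9] open={R2,R4,R6}
Step 10: commit R6 -> on_hand[A=42 B=35 C=52 D=20 E=18] avail[A=36 B=35 C=52 D=20 E=9] open={R2,R4}
Step 11: reserve R7 D 6 -> on_hand[A=42 B=35 C=52 D=20 E=18] avail[A=36 B=35 C=52 D=14 E=9] open={R2,R4,R7}
Step 12: reserve R8 B 9 -> on_hand[A=42 B=35 C=52 D=20 E=18] avail[A=36 B=26 C=52 D=14 E=9] open={R2,R4,R7,R8}
Step 13: reserve R9 B 7 -> on_hand[A=42 B=35 C=52 D=20 E=18] avail[A=36 B=19 C=52 D=14 E=9] open={R2,R4,R7,R8,R9}
Step 14: reserve R10 A 8 -> on_hand[A=42 B=35 C=52 D=20 E=18] avail[A=28 B=19 C=52 D=14 E=9] open={R10,R2,R4,R7,R8,R9}
Step 15: commit R2 -> on_hand[A=42 B=35 C=52 D=20 E=9] avail[A=28 B=19 C=52 D=14 E=9] open={R10,R4,R7,R8,R9}
Step 16: reserve R11 E 2 -> on_hand[A=42 B=35 C=52 D=20 E=9] avail[A=28 B=19 C=52 D=14 E=7] open={R10,R11,R4,R7,R8,R9}
Step 17: reserve R12 A 7 -> on_hand[A=42 B=35 C=52 D=20 E=9] avail[A=21 B=19 C=52 D=14 E=7] open={R10,R11,R12,R4,R7,R8,R9}
Step 18: commit R8 -> on_hand[A=42 B=26 C=52 D=20 E=9] avail[A=21 B=19 C=52 D=14 E=7] open={R10,R11,R12,R4,R7,R9}
Step 19: reserve R13 E 1 -> on_hand[A=42 B=26 C=52 D=20 E=9] avail[A=21 B=19 C=52 D=14 E=6] open={R10,R11,R12,R13,R4,R7,R9}
Step 20: commit R12 -> on_hand[A=35 B=26 C=52 D=20 E=9] avail[A=21 B=19 C=52 D=14 E=6] open={R10,R11,R13,R4,R7,R9}

Answer: A: 21
B: 19
C: 52
D: 14
E: 6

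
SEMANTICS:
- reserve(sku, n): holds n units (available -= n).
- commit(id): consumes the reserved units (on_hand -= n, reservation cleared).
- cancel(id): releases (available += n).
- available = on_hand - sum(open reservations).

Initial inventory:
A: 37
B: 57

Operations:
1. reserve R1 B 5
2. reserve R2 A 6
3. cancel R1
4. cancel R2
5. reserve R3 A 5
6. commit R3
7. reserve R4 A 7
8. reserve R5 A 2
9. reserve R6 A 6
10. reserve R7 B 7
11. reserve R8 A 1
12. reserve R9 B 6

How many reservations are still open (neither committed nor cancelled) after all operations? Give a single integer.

Answer: 6

Derivation:
Step 1: reserve R1 B 5 -> on_hand[A=37 B=57] avail[A=37 B=52] open={R1}
Step 2: reserve R2 A 6 -> on_hand[A=37 B=57] avail[A=31 B=52] open={R1,R2}
Step 3: cancel R1 -> on_hand[A=37 B=57] avail[A=31 B=57] open={R2}
Step 4: cancel R2 -> on_hand[A=37 B=57] avail[A=37 B=57] open={}
Step 5: reserve R3 A 5 -> on_hand[A=37 B=57] avail[A=32 B=57] open={R3}
Step 6: commit R3 -> on_hand[A=32 B=57] avail[A=32 B=57] open={}
Step 7: reserve R4 A 7 -> on_hand[A=32 B=57] avail[A=25 B=57] open={R4}
Step 8: reserve R5 A 2 -> on_hand[A=32 B=57] avail[A=23 B=57] open={R4,R5}
Step 9: reserve R6 A 6 -> on_hand[A=32 B=57] avail[A=17 B=57] open={R4,R5,R6}
Step 10: reserve R7 B 7 -> on_hand[A=32 B=57] avail[A=17 B=50] open={R4,R5,R6,R7}
Step 11: reserve R8 A 1 -> on_hand[A=32 B=57] avail[A=16 B=50] open={R4,R5,R6,R7,R8}
Step 12: reserve R9 B 6 -> on_hand[A=32 B=57] avail[A=16 B=44] open={R4,R5,R6,R7,R8,R9}
Open reservations: ['R4', 'R5', 'R6', 'R7', 'R8', 'R9'] -> 6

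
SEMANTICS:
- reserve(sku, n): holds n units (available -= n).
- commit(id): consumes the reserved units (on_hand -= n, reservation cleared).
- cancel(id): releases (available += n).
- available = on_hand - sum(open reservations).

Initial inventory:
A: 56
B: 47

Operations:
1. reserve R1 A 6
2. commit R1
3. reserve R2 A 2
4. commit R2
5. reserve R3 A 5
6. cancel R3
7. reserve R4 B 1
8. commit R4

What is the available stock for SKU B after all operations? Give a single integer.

Step 1: reserve R1 A 6 -> on_hand[A=56 B=47] avail[A=50 B=47] open={R1}
Step 2: commit R1 -> on_hand[A=50 B=47] avail[A=50 B=47] open={}
Step 3: reserve R2 A 2 -> on_hand[A=50 B=47] avail[A=48 B=47] open={R2}
Step 4: commit R2 -> on_hand[A=48 B=47] avail[A=48 B=47] open={}
Step 5: reserve R3 A 5 -> on_hand[A=48 B=47] avail[A=43 B=47] open={R3}
Step 6: cancel R3 -> on_hand[A=48 B=47] avail[A=48 B=47] open={}
Step 7: reserve R4 B 1 -> on_hand[A=48 B=47] avail[A=48 B=46] open={R4}
Step 8: commit R4 -> on_hand[A=48 B=46] avail[A=48 B=46] open={}
Final available[B] = 46

Answer: 46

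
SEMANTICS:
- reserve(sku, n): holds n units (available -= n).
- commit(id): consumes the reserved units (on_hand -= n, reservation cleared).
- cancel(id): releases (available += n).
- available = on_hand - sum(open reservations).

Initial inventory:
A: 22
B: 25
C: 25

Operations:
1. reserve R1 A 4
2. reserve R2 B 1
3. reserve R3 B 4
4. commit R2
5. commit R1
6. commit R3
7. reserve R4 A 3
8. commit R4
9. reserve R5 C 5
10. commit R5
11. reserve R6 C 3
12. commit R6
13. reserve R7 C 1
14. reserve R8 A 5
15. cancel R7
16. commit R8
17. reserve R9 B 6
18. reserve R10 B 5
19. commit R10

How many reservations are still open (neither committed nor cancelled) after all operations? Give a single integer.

Answer: 1

Derivation:
Step 1: reserve R1 A 4 -> on_hand[A=22 B=25 C=25] avail[A=18 B=25 C=25] open={R1}
Step 2: reserve R2 B 1 -> on_hand[A=22 B=25 C=25] avail[A=18 B=24 C=25] open={R1,R2}
Step 3: reserve R3 B 4 -> on_hand[A=22 B=25 C=25] avail[A=18 B=20 C=25] open={R1,R2,R3}
Step 4: commit R2 -> on_hand[A=22 B=24 C=25] avail[A=18 B=20 C=25] open={R1,R3}
Step 5: commit R1 -> on_hand[A=18 B=24 C=25] avail[A=18 B=20 C=25] open={R3}
Step 6: commit R3 -> on_hand[A=18 B=20 C=25] avail[A=18 B=20 C=25] open={}
Step 7: reserve R4 A 3 -> on_hand[A=18 B=20 C=25] avail[A=15 B=20 C=25] open={R4}
Step 8: commit R4 -> on_hand[A=15 B=20 C=25] avail[A=15 B=20 C=25] open={}
Step 9: reserve R5 C 5 -> on_hand[A=15 B=20 C=25] avail[A=15 B=20 C=20] open={R5}
Step 10: commit R5 -> on_hand[A=15 B=20 C=20] avail[A=15 B=20 C=20] open={}
Step 11: reserve R6 C 3 -> on_hand[A=15 B=20 C=20] avail[A=15 B=20 C=17] open={R6}
Step 12: commit R6 -> on_hand[A=15 B=20 C=17] avail[A=15 B=20 C=17] open={}
Step 13: reserve R7 C 1 -> on_hand[A=15 B=20 C=17] avail[A=15 B=20 C=16] open={R7}
Step 14: reserve R8 A 5 -> on_hand[A=15 B=20 C=17] avail[A=10 B=20 C=16] open={R7,R8}
Step 15: cancel R7 -> on_hand[A=15 B=20 C=17] avail[A=10 B=20 C=17] open={R8}
Step 16: commit R8 -> on_hand[A=10 B=20 C=17] avail[A=10 B=20 C=17] open={}
Step 17: reserve R9 B 6 -> on_hand[A=10 B=20 C=17] avail[A=10 B=14 C=17] open={R9}
Step 18: reserve R10 B 5 -> on_hand[A=10 B=20 C=17] avail[A=10 B=9 C=17] open={R10,R9}
Step 19: commit R10 -> on_hand[A=10 B=15 C=17] avail[A=10 B=9 C=17] open={R9}
Open reservations: ['R9'] -> 1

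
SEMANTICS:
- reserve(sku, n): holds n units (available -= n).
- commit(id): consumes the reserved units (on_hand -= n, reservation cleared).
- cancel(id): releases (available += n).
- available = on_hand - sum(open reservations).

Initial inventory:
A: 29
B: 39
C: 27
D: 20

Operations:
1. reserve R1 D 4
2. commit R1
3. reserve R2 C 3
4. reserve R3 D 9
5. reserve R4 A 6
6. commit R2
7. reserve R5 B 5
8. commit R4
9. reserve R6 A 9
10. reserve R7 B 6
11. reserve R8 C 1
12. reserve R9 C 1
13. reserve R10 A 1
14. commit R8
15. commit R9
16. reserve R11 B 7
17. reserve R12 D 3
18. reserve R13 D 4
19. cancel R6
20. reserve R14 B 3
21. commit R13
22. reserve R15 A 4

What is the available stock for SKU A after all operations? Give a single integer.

Answer: 18

Derivation:
Step 1: reserve R1 D 4 -> on_hand[A=29 B=39 C=27 D=20] avail[A=29 B=39 C=27 D=16] open={R1}
Step 2: commit R1 -> on_hand[A=29 B=39 C=27 D=16] avail[A=29 B=39 C=27 D=16] open={}
Step 3: reserve R2 C 3 -> on_hand[A=29 B=39 C=27 D=16] avail[A=29 B=39 C=24 D=16] open={R2}
Step 4: reserve R3 D 9 -> on_hand[A=29 B=39 C=27 D=16] avail[A=29 B=39 C=24 D=7] open={R2,R3}
Step 5: reserve R4 A 6 -> on_hand[A=29 B=39 C=27 D=16] avail[A=23 B=39 C=24 D=7] open={R2,R3,R4}
Step 6: commit R2 -> on_hand[A=29 B=39 C=24 D=16] avail[A=23 B=39 C=24 D=7] open={R3,R4}
Step 7: reserve R5 B 5 -> on_hand[A=29 B=39 C=24 D=16] avail[A=23 B=34 C=24 D=7] open={R3,R4,R5}
Step 8: commit R4 -> on_hand[A=23 B=39 C=24 D=16] avail[A=23 B=34 C=24 D=7] open={R3,R5}
Step 9: reserve R6 A 9 -> on_hand[A=23 B=39 C=24 D=16] avail[A=14 B=34 C=24 D=7] open={R3,R5,R6}
Step 10: reserve R7 B 6 -> on_hand[A=23 B=39 C=24 D=16] avail[A=14 B=28 C=24 D=7] open={R3,R5,R6,R7}
Step 11: reserve R8 C 1 -> on_hand[A=23 B=39 C=24 D=16] avail[A=14 B=28 C=23 D=7] open={R3,R5,R6,R7,R8}
Step 12: reserve R9 C 1 -> on_hand[A=23 B=39 C=24 D=16] avail[A=14 B=28 C=22 D=7] open={R3,R5,R6,R7,R8,R9}
Step 13: reserve R10 A 1 -> on_hand[A=23 B=39 C=24 D=16] avail[A=13 B=28 C=22 D=7] open={R10,R3,R5,R6,R7,R8,R9}
Step 14: commit R8 -> on_hand[A=23 B=39 C=23 D=16] avail[A=13 B=28 C=22 D=7] open={R10,R3,R5,R6,R7,R9}
Step 15: commit R9 -> on_hand[A=23 B=39 C=22 D=16] avail[A=13 B=28 C=22 D=7] open={R10,R3,R5,R6,R7}
Step 16: reserve R11 B 7 -> on_hand[A=23 B=39 C=22 D=16] avail[A=13 B=21 C=22 D=7] open={R10,R11,R3,R5,R6,R7}
Step 17: reserve R12 D 3 -> on_hand[A=23 B=39 C=22 D=16] avail[A=13 B=21 C=22 D=4] open={R10,R11,R12,R3,R5,R6,R7}
Step 18: reserve R13 D 4 -> on_hand[A=23 B=39 C=22 D=16] avail[A=13 B=21 C=22 D=0] open={R10,R11,R12,R13,R3,R5,R6,R7}
Step 19: cancel R6 -> on_hand[A=23 B=39 C=22 D=16] avail[A=22 B=21 C=22 D=0] open={R10,R11,R12,R13,R3,R5,R7}
Step 20: reserve R14 B 3 -> on_hand[A=23 B=39 C=22 D=16] avail[A=22 B=18 C=22 D=0] open={R10,R11,R12,R13,R14,R3,R5,R7}
Step 21: commit R13 -> on_hand[A=23 B=39 C=22 D=12] avail[A=22 B=18 C=22 D=0] open={R10,R11,R12,R14,R3,R5,R7}
Step 22: reserve R15 A 4 -> on_hand[A=23 B=39 C=22 D=12] avail[A=18 B=18 C=22 D=0] open={R10,R11,R12,R14,R15,R3,R5,R7}
Final available[A] = 18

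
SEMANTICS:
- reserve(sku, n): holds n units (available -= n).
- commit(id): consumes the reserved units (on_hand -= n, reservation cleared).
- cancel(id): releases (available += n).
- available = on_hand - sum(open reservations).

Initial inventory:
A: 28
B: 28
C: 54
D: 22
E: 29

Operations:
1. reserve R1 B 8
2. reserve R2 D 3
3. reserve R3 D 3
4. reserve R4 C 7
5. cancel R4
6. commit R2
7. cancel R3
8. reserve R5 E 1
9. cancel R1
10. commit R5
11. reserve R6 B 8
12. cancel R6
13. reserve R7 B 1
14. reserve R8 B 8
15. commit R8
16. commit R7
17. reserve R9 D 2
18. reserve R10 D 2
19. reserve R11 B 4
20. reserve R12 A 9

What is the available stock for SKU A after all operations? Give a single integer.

Step 1: reserve R1 B 8 -> on_hand[A=28 B=28 C=54 D=22 E=29] avail[A=28 B=20 C=54 D=22 E=29] open={R1}
Step 2: reserve R2 D 3 -> on_hand[A=28 B=28 C=54 D=22 E=29] avail[A=28 B=20 C=54 D=19 E=29] open={R1,R2}
Step 3: reserve R3 D 3 -> on_hand[A=28 B=28 C=54 D=22 E=29] avail[A=28 B=20 C=54 D=16 E=29] open={R1,R2,R3}
Step 4: reserve R4 C 7 -> on_hand[A=28 B=28 C=54 D=22 E=29] avail[A=28 B=20 C=47 D=16 E=29] open={R1,R2,R3,R4}
Step 5: cancel R4 -> on_hand[A=28 B=28 C=54 D=22 E=29] avail[A=28 B=20 C=54 D=16 E=29] open={R1,R2,R3}
Step 6: commit R2 -> on_hand[A=28 B=28 C=54 D=19 E=29] avail[A=28 B=20 C=54 D=16 E=29] open={R1,R3}
Step 7: cancel R3 -> on_hand[A=28 B=28 C=54 D=19 E=29] avail[A=28 B=20 C=54 D=19 E=29] open={R1}
Step 8: reserve R5 E 1 -> on_hand[A=28 B=28 C=54 D=19 E=29] avail[A=28 B=20 C=54 D=19 E=28] open={R1,R5}
Step 9: cancel R1 -> on_hand[A=28 B=28 C=54 D=19 E=29] avail[A=28 B=28 C=54 D=19 E=28] open={R5}
Step 10: commit R5 -> on_hand[A=28 B=28 C=54 D=19 E=28] avail[A=28 B=28 C=54 D=19 E=28] open={}
Step 11: reserve R6 B 8 -> on_hand[A=28 B=28 C=54 D=19 E=28] avail[A=28 B=20 C=54 D=19 E=28] open={R6}
Step 12: cancel R6 -> on_hand[A=28 B=28 C=54 D=19 E=28] avail[A=28 B=28 C=54 D=19 E=28] open={}
Step 13: reserve R7 B 1 -> on_hand[A=28 B=28 C=54 D=19 E=28] avail[A=28 B=27 C=54 D=19 E=28] open={R7}
Step 14: reserve R8 B 8 -> on_hand[A=28 B=28 C=54 D=19 E=28] avail[A=28 B=19 C=54 D=19 E=28] open={R7,R8}
Step 15: commit R8 -> on_hand[A=28 B=20 C=54 D=19 E=28] avail[A=28 B=19 C=54 D=19 E=28] open={R7}
Step 16: commit R7 -> on_hand[A=28 B=19 C=54 D=19 E=28] avail[A=28 B=19 C=54 D=19 E=28] open={}
Step 17: reserve R9 D 2 -> on_hand[A=28 B=19 C=54 D=19 E=28] avail[A=28 B=19 C=54 D=17 E=28] open={R9}
Step 18: reserve R10 D 2 -> on_hand[A=28 B=19 C=54 D=19 E=28] avail[A=28 B=19 C=54 D=15 E=28] open={R10,R9}
Step 19: reserve R11 B 4 -> on_hand[A=28 B=19 C=54 D=19 E=28] avail[A=28 B=15 C=54 D=15 E=28] open={R10,R11,R9}
Step 20: reserve R12 A 9 -> on_hand[A=28 B=19 C=54 D=19 E=28] avail[A=19 B=15 C=54 D=15 E=28] open={R10,R11,R12,R9}
Final available[A] = 19

Answer: 19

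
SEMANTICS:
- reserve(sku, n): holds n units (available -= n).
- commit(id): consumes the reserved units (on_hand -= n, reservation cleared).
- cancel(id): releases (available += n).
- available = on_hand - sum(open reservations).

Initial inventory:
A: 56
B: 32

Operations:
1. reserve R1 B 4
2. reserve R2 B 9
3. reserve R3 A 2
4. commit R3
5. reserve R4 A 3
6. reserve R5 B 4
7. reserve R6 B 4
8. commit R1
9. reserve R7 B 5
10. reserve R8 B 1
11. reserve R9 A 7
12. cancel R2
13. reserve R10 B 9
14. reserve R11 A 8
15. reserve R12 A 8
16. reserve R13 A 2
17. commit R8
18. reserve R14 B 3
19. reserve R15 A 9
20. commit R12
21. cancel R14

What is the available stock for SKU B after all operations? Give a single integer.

Step 1: reserve R1 B 4 -> on_hand[A=56 B=32] avail[A=56 B=28] open={R1}
Step 2: reserve R2 B 9 -> on_hand[A=56 B=32] avail[A=56 B=19] open={R1,R2}
Step 3: reserve R3 A 2 -> on_hand[A=56 B=32] avail[A=54 B=19] open={R1,R2,R3}
Step 4: commit R3 -> on_hand[A=54 B=32] avail[A=54 B=19] open={R1,R2}
Step 5: reserve R4 A 3 -> on_hand[A=54 B=32] avail[A=51 B=19] open={R1,R2,R4}
Step 6: reserve R5 B 4 -> on_hand[A=54 B=32] avail[A=51 B=15] open={R1,R2,R4,R5}
Step 7: reserve R6 B 4 -> on_hand[A=54 B=32] avail[A=51 B=11] open={R1,R2,R4,R5,R6}
Step 8: commit R1 -> on_hand[A=54 B=28] avail[A=51 B=11] open={R2,R4,R5,R6}
Step 9: reserve R7 B 5 -> on_hand[A=54 B=28] avail[A=51 B=6] open={R2,R4,R5,R6,R7}
Step 10: reserve R8 B 1 -> on_hand[A=54 B=28] avail[A=51 B=5] open={R2,R4,R5,R6,R7,R8}
Step 11: reserve R9 A 7 -> on_hand[A=54 B=28] avail[A=44 B=5] open={R2,R4,R5,R6,R7,R8,R9}
Step 12: cancel R2 -> on_hand[A=54 B=28] avail[A=44 B=14] open={R4,R5,R6,R7,R8,R9}
Step 13: reserve R10 B 9 -> on_hand[A=54 B=28] avail[A=44 B=5] open={R10,R4,R5,R6,R7,R8,R9}
Step 14: reserve R11 A 8 -> on_hand[A=54 B=28] avail[A=36 B=5] open={R10,R11,R4,R5,R6,R7,R8,R9}
Step 15: reserve R12 A 8 -> on_hand[A=54 B=28] avail[A=28 B=5] open={R10,R11,R12,R4,R5,R6,R7,R8,R9}
Step 16: reserve R13 A 2 -> on_hand[A=54 B=28] avail[A=26 B=5] open={R10,R11,R12,R13,R4,R5,R6,R7,R8,R9}
Step 17: commit R8 -> on_hand[A=54 B=27] avail[A=26 B=5] open={R10,R11,R12,R13,R4,R5,R6,R7,R9}
Step 18: reserve R14 B 3 -> on_hand[A=54 B=27] avail[A=26 B=2] open={R10,R11,R12,R13,R14,R4,R5,R6,R7,R9}
Step 19: reserve R15 A 9 -> on_hand[A=54 B=27] avail[A=17 B=2] open={R10,R11,R12,R13,R14,R15,R4,R5,R6,R7,R9}
Step 20: commit R12 -> on_hand[A=46 B=27] avail[A=17 B=2] open={R10,R11,R13,R14,R15,R4,R5,R6,R7,R9}
Step 21: cancel R14 -> on_hand[A=46 B=27] avail[A=17 B=5] open={R10,R11,R13,R15,R4,R5,R6,R7,R9}
Final available[B] = 5

Answer: 5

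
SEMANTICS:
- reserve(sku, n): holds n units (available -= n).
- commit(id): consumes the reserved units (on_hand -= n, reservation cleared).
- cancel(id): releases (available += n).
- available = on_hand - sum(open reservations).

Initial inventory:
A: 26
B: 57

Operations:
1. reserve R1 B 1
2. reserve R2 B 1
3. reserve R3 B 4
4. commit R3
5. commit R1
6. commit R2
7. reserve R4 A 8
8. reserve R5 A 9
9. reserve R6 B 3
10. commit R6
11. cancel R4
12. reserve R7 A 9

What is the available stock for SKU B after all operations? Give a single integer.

Answer: 48

Derivation:
Step 1: reserve R1 B 1 -> on_hand[A=26 B=57] avail[A=26 B=56] open={R1}
Step 2: reserve R2 B 1 -> on_hand[A=26 B=57] avail[A=26 B=55] open={R1,R2}
Step 3: reserve R3 B 4 -> on_hand[A=26 B=57] avail[A=26 B=51] open={R1,R2,R3}
Step 4: commit R3 -> on_hand[A=26 B=53] avail[A=26 B=51] open={R1,R2}
Step 5: commit R1 -> on_hand[A=26 B=52] avail[A=26 B=51] open={R2}
Step 6: commit R2 -> on_hand[A=26 B=51] avail[A=26 B=51] open={}
Step 7: reserve R4 A 8 -> on_hand[A=26 B=51] avail[A=18 B=51] open={R4}
Step 8: reserve R5 A 9 -> on_hand[A=26 B=51] avail[A=9 B=51] open={R4,R5}
Step 9: reserve R6 B 3 -> on_hand[A=26 B=51] avail[A=9 B=48] open={R4,R5,R6}
Step 10: commit R6 -> on_hand[A=26 B=48] avail[A=9 B=48] open={R4,R5}
Step 11: cancel R4 -> on_hand[A=26 B=48] avail[A=17 B=48] open={R5}
Step 12: reserve R7 A 9 -> on_hand[A=26 B=48] avail[A=8 B=48] open={R5,R7}
Final available[B] = 48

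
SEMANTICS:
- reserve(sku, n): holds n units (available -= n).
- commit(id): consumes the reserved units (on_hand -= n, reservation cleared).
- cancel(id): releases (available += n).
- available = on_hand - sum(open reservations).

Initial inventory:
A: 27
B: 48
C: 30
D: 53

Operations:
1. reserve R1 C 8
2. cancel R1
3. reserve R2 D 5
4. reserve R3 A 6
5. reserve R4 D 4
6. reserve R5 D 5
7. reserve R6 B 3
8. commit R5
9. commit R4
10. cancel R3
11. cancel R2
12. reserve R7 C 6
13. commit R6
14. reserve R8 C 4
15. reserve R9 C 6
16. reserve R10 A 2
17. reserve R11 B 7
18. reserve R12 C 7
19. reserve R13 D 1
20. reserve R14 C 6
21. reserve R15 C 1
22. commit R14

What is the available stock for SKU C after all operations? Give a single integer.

Step 1: reserve R1 C 8 -> on_hand[A=27 B=48 C=30 D=53] avail[A=27 B=48 C=22 D=53] open={R1}
Step 2: cancel R1 -> on_hand[A=27 B=48 C=30 D=53] avail[A=27 B=48 C=30 D=53] open={}
Step 3: reserve R2 D 5 -> on_hand[A=27 B=48 C=30 D=53] avail[A=27 B=48 C=30 D=48] open={R2}
Step 4: reserve R3 A 6 -> on_hand[A=27 B=48 C=30 D=53] avail[A=21 B=48 C=30 D=48] open={R2,R3}
Step 5: reserve R4 D 4 -> on_hand[A=27 B=48 C=30 D=53] avail[A=21 B=48 C=30 D=44] open={R2,R3,R4}
Step 6: reserve R5 D 5 -> on_hand[A=27 B=48 C=30 D=53] avail[A=21 B=48 C=30 D=39] open={R2,R3,R4,R5}
Step 7: reserve R6 B 3 -> on_hand[A=27 B=48 C=30 D=53] avail[A=21 B=45 C=30 D=39] open={R2,R3,R4,R5,R6}
Step 8: commit R5 -> on_hand[A=27 B=48 C=30 D=48] avail[A=21 B=45 C=30 D=39] open={R2,R3,R4,R6}
Step 9: commit R4 -> on_hand[A=27 B=48 C=30 D=44] avail[A=21 B=45 C=30 D=39] open={R2,R3,R6}
Step 10: cancel R3 -> on_hand[A=27 B=48 C=30 D=44] avail[A=27 B=45 C=30 D=39] open={R2,R6}
Step 11: cancel R2 -> on_hand[A=27 B=48 C=30 D=44] avail[A=27 B=45 C=30 D=44] open={R6}
Step 12: reserve R7 C 6 -> on_hand[A=27 B=48 C=30 D=44] avail[A=27 B=45 C=24 D=44] open={R6,R7}
Step 13: commit R6 -> on_hand[A=27 B=45 C=30 D=44] avail[A=27 B=45 C=24 D=44] open={R7}
Step 14: reserve R8 C 4 -> on_hand[A=27 B=45 C=30 D=44] avail[A=27 B=45 C=20 D=44] open={R7,R8}
Step 15: reserve R9 C 6 -> on_hand[A=27 B=45 C=30 D=44] avail[A=27 B=45 C=14 D=44] open={R7,R8,R9}
Step 16: reserve R10 A 2 -> on_hand[A=27 B=45 C=30 D=44] avail[A=25 B=45 C=14 D=44] open={R10,R7,R8,R9}
Step 17: reserve R11 B 7 -> on_hand[A=27 B=45 C=30 D=44] avail[A=25 B=38 C=14 D=44] open={R10,R11,R7,R8,R9}
Step 18: reserve R12 C 7 -> on_hand[A=27 B=45 C=30 D=44] avail[A=25 B=38 C=7 D=44] open={R10,R11,R12,R7,R8,R9}
Step 19: reserve R13 D 1 -> on_hand[A=27 B=45 C=30 D=44] avail[A=25 B=38 C=7 D=43] open={R10,R11,R12,R13,R7,R8,R9}
Step 20: reserve R14 C 6 -> on_hand[A=27 B=45 C=30 D=44] avail[A=25 B=38 C=1 D=43] open={R10,R11,R12,R13,R14,R7,R8,R9}
Step 21: reserve R15 C 1 -> on_hand[A=27 B=45 C=30 D=44] avail[A=25 B=38 C=0 D=43] open={R10,R11,R12,R13,R14,R15,R7,R8,R9}
Step 22: commit R14 -> on_hand[A=27 B=45 C=24 D=44] avail[A=25 B=38 C=0 D=43] open={R10,R11,R12,R13,R15,R7,R8,R9}
Final available[C] = 0

Answer: 0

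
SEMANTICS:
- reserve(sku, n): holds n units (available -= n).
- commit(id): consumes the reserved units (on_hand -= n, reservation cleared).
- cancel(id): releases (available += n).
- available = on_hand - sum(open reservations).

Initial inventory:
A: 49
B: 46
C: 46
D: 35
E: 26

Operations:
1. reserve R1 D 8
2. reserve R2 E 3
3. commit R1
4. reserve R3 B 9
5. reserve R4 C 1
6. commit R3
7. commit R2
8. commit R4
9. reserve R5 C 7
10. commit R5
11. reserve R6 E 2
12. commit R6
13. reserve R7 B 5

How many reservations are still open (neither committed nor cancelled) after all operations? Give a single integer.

Answer: 1

Derivation:
Step 1: reserve R1 D 8 -> on_hand[A=49 B=46 C=46 D=35 E=26] avail[A=49 B=46 C=46 D=27 E=26] open={R1}
Step 2: reserve R2 E 3 -> on_hand[A=49 B=46 C=46 D=35 E=26] avail[A=49 B=46 C=46 D=27 E=23] open={R1,R2}
Step 3: commit R1 -> on_hand[A=49 B=46 C=46 D=27 E=26] avail[A=49 B=46 C=46 D=27 E=23] open={R2}
Step 4: reserve R3 B 9 -> on_hand[A=49 B=46 C=46 D=27 E=26] avail[A=49 B=37 C=46 D=27 E=23] open={R2,R3}
Step 5: reserve R4 C 1 -> on_hand[A=49 B=46 C=46 D=27 E=26] avail[A=49 B=37 C=45 D=27 E=23] open={R2,R3,R4}
Step 6: commit R3 -> on_hand[A=49 B=37 C=46 D=27 E=26] avail[A=49 B=37 C=45 D=27 E=23] open={R2,R4}
Step 7: commit R2 -> on_hand[A=49 B=37 C=46 D=27 E=23] avail[A=49 B=37 C=45 D=27 E=23] open={R4}
Step 8: commit R4 -> on_hand[A=49 B=37 C=45 D=27 E=23] avail[A=49 B=37 C=45 D=27 E=23] open={}
Step 9: reserve R5 C 7 -> on_hand[A=49 B=37 C=45 D=27 E=23] avail[A=49 B=37 C=38 D=27 E=23] open={R5}
Step 10: commit R5 -> on_hand[A=49 B=37 C=38 D=27 E=23] avail[A=49 B=37 C=38 D=27 E=23] open={}
Step 11: reserve R6 E 2 -> on_hand[A=49 B=37 C=38 D=27 E=23] avail[A=49 B=37 C=38 D=27 E=21] open={R6}
Step 12: commit R6 -> on_hand[A=49 B=37 C=38 D=27 E=21] avail[A=49 B=37 C=38 D=27 E=21] open={}
Step 13: reserve R7 B 5 -> on_hand[A=49 B=37 C=38 D=27 E=21] avail[A=49 B=32 C=38 D=27 E=21] open={R7}
Open reservations: ['R7'] -> 1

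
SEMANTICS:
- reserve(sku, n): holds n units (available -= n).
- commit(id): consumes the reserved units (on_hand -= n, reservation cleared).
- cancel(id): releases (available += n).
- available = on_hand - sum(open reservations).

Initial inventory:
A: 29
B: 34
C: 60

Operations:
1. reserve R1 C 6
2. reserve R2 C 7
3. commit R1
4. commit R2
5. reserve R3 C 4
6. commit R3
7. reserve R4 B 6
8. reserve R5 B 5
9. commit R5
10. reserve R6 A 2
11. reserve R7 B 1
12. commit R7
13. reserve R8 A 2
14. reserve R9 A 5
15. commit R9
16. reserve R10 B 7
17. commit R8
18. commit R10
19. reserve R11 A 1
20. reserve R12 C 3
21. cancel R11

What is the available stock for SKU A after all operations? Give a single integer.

Answer: 20

Derivation:
Step 1: reserve R1 C 6 -> on_hand[A=29 B=34 C=60] avail[A=29 B=34 C=54] open={R1}
Step 2: reserve R2 C 7 -> on_hand[A=29 B=34 C=60] avail[A=29 B=34 C=47] open={R1,R2}
Step 3: commit R1 -> on_hand[A=29 B=34 C=54] avail[A=29 B=34 C=47] open={R2}
Step 4: commit R2 -> on_hand[A=29 B=34 C=47] avail[A=29 B=34 C=47] open={}
Step 5: reserve R3 C 4 -> on_hand[A=29 B=34 C=47] avail[A=29 B=34 C=43] open={R3}
Step 6: commit R3 -> on_hand[A=29 B=34 C=43] avail[A=29 B=34 C=43] open={}
Step 7: reserve R4 B 6 -> on_hand[A=29 B=34 C=43] avail[A=29 B=28 C=43] open={R4}
Step 8: reserve R5 B 5 -> on_hand[A=29 B=34 C=43] avail[A=29 B=23 C=43] open={R4,R5}
Step 9: commit R5 -> on_hand[A=29 B=29 C=43] avail[A=29 B=23 C=43] open={R4}
Step 10: reserve R6 A 2 -> on_hand[A=29 B=29 C=43] avail[A=27 B=23 C=43] open={R4,R6}
Step 11: reserve R7 B 1 -> on_hand[A=29 B=29 C=43] avail[A=27 B=22 C=43] open={R4,R6,R7}
Step 12: commit R7 -> on_hand[A=29 B=28 C=43] avail[A=27 B=22 C=43] open={R4,R6}
Step 13: reserve R8 A 2 -> on_hand[A=29 B=28 C=43] avail[A=25 B=22 C=43] open={R4,R6,R8}
Step 14: reserve R9 A 5 -> on_hand[A=29 B=28 C=43] avail[A=20 B=22 C=43] open={R4,R6,R8,R9}
Step 15: commit R9 -> on_hand[A=24 B=28 C=43] avail[A=20 B=22 C=43] open={R4,R6,R8}
Step 16: reserve R10 B 7 -> on_hand[A=24 B=28 C=43] avail[A=20 B=15 C=43] open={R10,R4,R6,R8}
Step 17: commit R8 -> on_hand[A=22 B=28 C=43] avail[A=20 B=15 C=43] open={R10,R4,R6}
Step 18: commit R10 -> on_hand[A=22 B=21 C=43] avail[A=20 B=15 C=43] open={R4,R6}
Step 19: reserve R11 A 1 -> on_hand[A=22 B=21 C=43] avail[A=19 B=15 C=43] open={R11,R4,R6}
Step 20: reserve R12 C 3 -> on_hand[A=22 B=21 C=43] avail[A=19 B=15 C=40] open={R11,R12,R4,R6}
Step 21: cancel R11 -> on_hand[A=22 B=21 C=43] avail[A=20 B=15 C=40] open={R12,R4,R6}
Final available[A] = 20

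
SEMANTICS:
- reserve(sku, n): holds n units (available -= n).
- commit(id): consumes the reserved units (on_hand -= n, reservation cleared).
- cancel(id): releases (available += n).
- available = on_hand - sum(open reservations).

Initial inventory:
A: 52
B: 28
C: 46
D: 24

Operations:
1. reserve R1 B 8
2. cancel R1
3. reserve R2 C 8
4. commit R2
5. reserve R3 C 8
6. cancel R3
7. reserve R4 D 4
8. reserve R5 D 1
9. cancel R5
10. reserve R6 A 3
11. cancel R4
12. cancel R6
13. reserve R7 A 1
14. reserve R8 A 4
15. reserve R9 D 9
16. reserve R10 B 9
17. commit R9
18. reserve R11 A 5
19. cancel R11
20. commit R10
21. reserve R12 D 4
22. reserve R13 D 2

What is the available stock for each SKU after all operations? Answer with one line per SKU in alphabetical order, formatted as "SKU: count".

Answer: A: 47
B: 19
C: 38
D: 9

Derivation:
Step 1: reserve R1 B 8 -> on_hand[A=52 B=28 C=46 D=24] avail[A=52 B=20 C=46 D=24] open={R1}
Step 2: cancel R1 -> on_hand[A=52 B=28 C=46 D=24] avail[A=52 B=28 C=46 D=24] open={}
Step 3: reserve R2 C 8 -> on_hand[A=52 B=28 C=46 D=24] avail[A=52 B=28 C=38 D=24] open={R2}
Step 4: commit R2 -> on_hand[A=52 B=28 C=38 D=24] avail[A=52 B=28 C=38 D=24] open={}
Step 5: reserve R3 C 8 -> on_hand[A=52 B=28 C=38 D=24] avail[A=52 B=28 C=30 D=24] open={R3}
Step 6: cancel R3 -> on_hand[A=52 B=28 C=38 D=24] avail[A=52 B=28 C=38 D=24] open={}
Step 7: reserve R4 D 4 -> on_hand[A=52 B=28 C=38 D=24] avail[A=52 B=28 C=38 D=20] open={R4}
Step 8: reserve R5 D 1 -> on_hand[A=52 B=28 C=38 D=24] avail[A=52 B=28 C=38 D=19] open={R4,R5}
Step 9: cancel R5 -> on_hand[A=52 B=28 C=38 D=24] avail[A=52 B=28 C=38 D=20] open={R4}
Step 10: reserve R6 A 3 -> on_hand[A=52 B=28 C=38 D=24] avail[A=49 B=28 C=38 D=20] open={R4,R6}
Step 11: cancel R4 -> on_hand[A=52 B=28 C=38 D=24] avail[A=49 B=28 C=38 D=24] open={R6}
Step 12: cancel R6 -> on_hand[A=52 B=28 C=38 D=24] avail[A=52 B=28 C=38 D=24] open={}
Step 13: reserve R7 A 1 -> on_hand[A=52 B=28 C=38 D=24] avail[A=51 B=28 C=38 D=24] open={R7}
Step 14: reserve R8 A 4 -> on_hand[A=52 B=28 C=38 D=24] avail[A=47 B=28 C=38 D=24] open={R7,R8}
Step 15: reserve R9 D 9 -> on_hand[A=52 B=28 C=38 D=24] avail[A=47 B=28 C=38 D=15] open={R7,R8,R9}
Step 16: reserve R10 B 9 -> on_hand[A=52 B=28 C=38 D=24] avail[A=47 B=19 C=38 D=15] open={R10,R7,R8,R9}
Step 17: commit R9 -> on_hand[A=52 B=28 C=38 D=15] avail[A=47 B=19 C=38 D=15] open={R10,R7,R8}
Step 18: reserve R11 A 5 -> on_hand[A=52 B=28 C=38 D=15] avail[A=42 B=19 C=38 D=15] open={R10,R11,R7,R8}
Step 19: cancel R11 -> on_hand[A=52 B=28 C=38 D=15] avail[A=47 B=19 C=38 D=15] open={R10,R7,R8}
Step 20: commit R10 -> on_hand[A=52 B=19 C=38 D=15] avail[A=47 B=19 C=38 D=15] open={R7,R8}
Step 21: reserve R12 D 4 -> on_hand[A=52 B=19 C=38 D=15] avail[A=47 B=19 C=38 D=11] open={R12,R7,R8}
Step 22: reserve R13 D 2 -> on_hand[A=52 B=19 C=38 D=15] avail[A=47 B=19 C=38 D=9] open={R12,R13,R7,R8}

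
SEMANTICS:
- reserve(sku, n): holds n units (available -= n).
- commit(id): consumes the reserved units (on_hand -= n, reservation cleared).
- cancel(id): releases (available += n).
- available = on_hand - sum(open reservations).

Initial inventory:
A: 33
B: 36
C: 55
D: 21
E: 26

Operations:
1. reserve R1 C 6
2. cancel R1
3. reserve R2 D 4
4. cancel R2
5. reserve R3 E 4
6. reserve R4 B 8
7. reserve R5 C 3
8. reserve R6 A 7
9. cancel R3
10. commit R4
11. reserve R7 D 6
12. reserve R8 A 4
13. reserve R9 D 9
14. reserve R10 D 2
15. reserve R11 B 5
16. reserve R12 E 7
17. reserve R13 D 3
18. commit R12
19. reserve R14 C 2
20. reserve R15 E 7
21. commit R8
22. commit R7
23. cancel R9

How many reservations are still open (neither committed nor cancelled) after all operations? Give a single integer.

Step 1: reserve R1 C 6 -> on_hand[A=33 B=36 C=55 D=21 E=26] avail[A=33 B=36 C=49 D=21 E=26] open={R1}
Step 2: cancel R1 -> on_hand[A=33 B=36 C=55 D=21 E=26] avail[A=33 B=36 C=55 D=21 E=26] open={}
Step 3: reserve R2 D 4 -> on_hand[A=33 B=36 C=55 D=21 E=26] avail[A=33 B=36 C=55 D=17 E=26] open={R2}
Step 4: cancel R2 -> on_hand[A=33 B=36 C=55 D=21 E=26] avail[A=33 B=36 C=55 D=21 E=26] open={}
Step 5: reserve R3 E 4 -> on_hand[A=33 B=36 C=55 D=21 E=26] avail[A=33 B=36 C=55 D=21 E=22] open={R3}
Step 6: reserve R4 B 8 -> on_hand[A=33 B=36 C=55 D=21 E=26] avail[A=33 B=28 C=55 D=21 E=22] open={R3,R4}
Step 7: reserve R5 C 3 -> on_hand[A=33 B=36 C=55 D=21 E=26] avail[A=33 B=28 C=52 D=21 E=22] open={R3,R4,R5}
Step 8: reserve R6 A 7 -> on_hand[A=33 B=36 C=55 D=21 E=26] avail[A=26 B=28 C=52 D=21 E=22] open={R3,R4,R5,R6}
Step 9: cancel R3 -> on_hand[A=33 B=36 C=55 D=21 E=26] avail[A=26 B=28 C=52 D=21 E=26] open={R4,R5,R6}
Step 10: commit R4 -> on_hand[A=33 B=28 C=55 D=21 E=26] avail[A=26 B=28 C=52 D=21 E=26] open={R5,R6}
Step 11: reserve R7 D 6 -> on_hand[A=33 B=28 C=55 D=21 E=26] avail[A=26 B=28 C=52 D=15 E=26] open={R5,R6,R7}
Step 12: reserve R8 A 4 -> on_hand[A=33 B=28 C=55 D=21 E=26] avail[A=22 B=28 C=52 D=15 E=26] open={R5,R6,R7,R8}
Step 13: reserve R9 D 9 -> on_hand[A=33 B=28 C=55 D=21 E=26] avail[A=22 B=28 C=52 D=6 E=26] open={R5,R6,R7,R8,R9}
Step 14: reserve R10 D 2 -> on_hand[A=33 B=28 C=55 D=21 E=26] avail[A=22 B=28 C=52 D=4 E=26] open={R10,R5,R6,R7,R8,R9}
Step 15: reserve R11 B 5 -> on_hand[A=33 B=28 C=55 D=21 E=26] avail[A=22 B=23 C=52 D=4 E=26] open={R10,R11,R5,R6,R7,R8,R9}
Step 16: reserve R12 E 7 -> on_hand[A=33 B=28 C=55 D=21 E=26] avail[A=22 B=23 C=52 D=4 E=19] open={R10,R11,R12,R5,R6,R7,R8,R9}
Step 17: reserve R13 D 3 -> on_hand[A=33 B=28 C=55 D=21 E=26] avail[A=22 B=23 C=52 D=1 E=19] open={R10,R11,R12,R13,R5,R6,R7,R8,R9}
Step 18: commit R12 -> on_hand[A=33 B=28 C=55 D=21 E=19] avail[A=22 B=23 C=52 D=1 E=19] open={R10,R11,R13,R5,R6,R7,R8,R9}
Step 19: reserve R14 C 2 -> on_hand[A=33 B=28 C=55 D=21 E=19] avail[A=22 B=23 C=50 D=1 E=19] open={R10,R11,R13,R14,R5,R6,R7,R8,R9}
Step 20: reserve R15 E 7 -> on_hand[A=33 B=28 C=55 D=21 E=19] avail[A=22 B=23 C=50 D=1 E=12] open={R10,R11,R13,R14,R15,R5,R6,R7,R8,R9}
Step 21: commit R8 -> on_hand[A=29 B=28 C=55 D=21 E=19] avail[A=22 B=23 C=50 D=1 E=12] open={R10,R11,R13,R14,R15,R5,R6,R7,R9}
Step 22: commit R7 -> on_hand[A=29 B=28 C=55 D=15 E=19] avail[A=22 B=23 C=50 D=1 E=12] open={R10,R11,R13,R14,R15,R5,R6,R9}
Step 23: cancel R9 -> on_hand[A=29 B=28 C=55 D=15 E=19] avail[A=22 B=23 C=50 D=10 E=12] open={R10,R11,R13,R14,R15,R5,R6}
Open reservations: ['R10', 'R11', 'R13', 'R14', 'R15', 'R5', 'R6'] -> 7

Answer: 7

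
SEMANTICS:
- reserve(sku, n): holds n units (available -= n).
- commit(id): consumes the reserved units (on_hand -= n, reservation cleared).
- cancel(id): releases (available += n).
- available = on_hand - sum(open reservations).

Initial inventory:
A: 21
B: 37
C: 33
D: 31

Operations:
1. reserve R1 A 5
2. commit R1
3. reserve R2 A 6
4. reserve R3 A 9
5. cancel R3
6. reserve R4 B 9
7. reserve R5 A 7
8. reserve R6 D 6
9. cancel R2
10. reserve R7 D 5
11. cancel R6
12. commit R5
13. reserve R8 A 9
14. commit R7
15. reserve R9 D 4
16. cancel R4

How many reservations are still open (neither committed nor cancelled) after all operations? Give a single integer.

Answer: 2

Derivation:
Step 1: reserve R1 A 5 -> on_hand[A=21 B=37 C=33 D=31] avail[A=16 B=37 C=33 D=31] open={R1}
Step 2: commit R1 -> on_hand[A=16 B=37 C=33 D=31] avail[A=16 B=37 C=33 D=31] open={}
Step 3: reserve R2 A 6 -> on_hand[A=16 B=37 C=33 D=31] avail[A=10 B=37 C=33 D=31] open={R2}
Step 4: reserve R3 A 9 -> on_hand[A=16 B=37 C=33 D=31] avail[A=1 B=37 C=33 D=31] open={R2,R3}
Step 5: cancel R3 -> on_hand[A=16 B=37 C=33 D=31] avail[A=10 B=37 C=33 D=31] open={R2}
Step 6: reserve R4 B 9 -> on_hand[A=16 B=37 C=33 D=31] avail[A=10 B=28 C=33 D=31] open={R2,R4}
Step 7: reserve R5 A 7 -> on_hand[A=16 B=37 C=33 D=31] avail[A=3 B=28 C=33 D=31] open={R2,R4,R5}
Step 8: reserve R6 D 6 -> on_hand[A=16 B=37 C=33 D=31] avail[A=3 B=28 C=33 D=25] open={R2,R4,R5,R6}
Step 9: cancel R2 -> on_hand[A=16 B=37 C=33 D=31] avail[A=9 B=28 C=33 D=25] open={R4,R5,R6}
Step 10: reserve R7 D 5 -> on_hand[A=16 B=37 C=33 D=31] avail[A=9 B=28 C=33 D=20] open={R4,R5,R6,R7}
Step 11: cancel R6 -> on_hand[A=16 B=37 C=33 D=31] avail[A=9 B=28 C=33 D=26] open={R4,R5,R7}
Step 12: commit R5 -> on_hand[A=9 B=37 C=33 D=31] avail[A=9 B=28 C=33 D=26] open={R4,R7}
Step 13: reserve R8 A 9 -> on_hand[A=9 B=37 C=33 D=31] avail[A=0 B=28 C=33 D=26] open={R4,R7,R8}
Step 14: commit R7 -> on_hand[A=9 B=37 C=33 D=26] avail[A=0 B=28 C=33 D=26] open={R4,R8}
Step 15: reserve R9 D 4 -> on_hand[A=9 B=37 C=33 D=26] avail[A=0 B=28 C=33 D=22] open={R4,R8,R9}
Step 16: cancel R4 -> on_hand[A=9 B=37 C=33 D=26] avail[A=0 B=37 C=33 D=22] open={R8,R9}
Open reservations: ['R8', 'R9'] -> 2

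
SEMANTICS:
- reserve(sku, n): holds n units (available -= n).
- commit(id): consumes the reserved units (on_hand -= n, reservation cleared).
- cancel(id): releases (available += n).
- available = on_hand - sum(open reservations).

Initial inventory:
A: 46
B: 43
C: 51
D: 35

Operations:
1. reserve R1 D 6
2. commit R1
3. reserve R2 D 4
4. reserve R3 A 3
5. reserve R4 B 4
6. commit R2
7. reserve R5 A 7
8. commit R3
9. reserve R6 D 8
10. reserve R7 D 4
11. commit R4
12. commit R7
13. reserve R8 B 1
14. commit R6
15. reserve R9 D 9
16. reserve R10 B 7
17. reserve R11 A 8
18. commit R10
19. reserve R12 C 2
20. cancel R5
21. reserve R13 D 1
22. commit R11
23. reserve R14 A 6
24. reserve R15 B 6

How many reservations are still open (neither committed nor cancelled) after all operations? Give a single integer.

Step 1: reserve R1 D 6 -> on_hand[A=46 B=43 C=51 D=35] avail[A=46 B=43 C=51 D=29] open={R1}
Step 2: commit R1 -> on_hand[A=46 B=43 C=51 D=29] avail[A=46 B=43 C=51 D=29] open={}
Step 3: reserve R2 D 4 -> on_hand[A=46 B=43 C=51 D=29] avail[A=46 B=43 C=51 D=25] open={R2}
Step 4: reserve R3 A 3 -> on_hand[A=46 B=43 C=51 D=29] avail[A=43 B=43 C=51 D=25] open={R2,R3}
Step 5: reserve R4 B 4 -> on_hand[A=46 B=43 C=51 D=29] avail[A=43 B=39 C=51 D=25] open={R2,R3,R4}
Step 6: commit R2 -> on_hand[A=46 B=43 C=51 D=25] avail[A=43 B=39 C=51 D=25] open={R3,R4}
Step 7: reserve R5 A 7 -> on_hand[A=46 B=43 C=51 D=25] avail[A=36 B=39 C=51 D=25] open={R3,R4,R5}
Step 8: commit R3 -> on_hand[A=43 B=43 C=51 D=25] avail[A=36 B=39 C=51 D=25] open={R4,R5}
Step 9: reserve R6 D 8 -> on_hand[A=43 B=43 C=51 D=25] avail[A=36 B=39 C=51 D=17] open={R4,R5,R6}
Step 10: reserve R7 D 4 -> on_hand[A=43 B=43 C=51 D=25] avail[A=36 B=39 C=51 D=13] open={R4,R5,R6,R7}
Step 11: commit R4 -> on_hand[A=43 B=39 C=51 D=25] avail[A=36 B=39 C=51 D=13] open={R5,R6,R7}
Step 12: commit R7 -> on_hand[A=43 B=39 C=51 D=21] avail[A=36 B=39 C=51 D=13] open={R5,R6}
Step 13: reserve R8 B 1 -> on_hand[A=43 B=39 C=51 D=21] avail[A=36 B=38 C=51 D=13] open={R5,R6,R8}
Step 14: commit R6 -> on_hand[A=43 B=39 C=51 D=13] avail[A=36 B=38 C=51 D=13] open={R5,R8}
Step 15: reserve R9 D 9 -> on_hand[A=43 B=39 C=51 D=13] avail[A=36 B=38 C=51 D=4] open={R5,R8,R9}
Step 16: reserve R10 B 7 -> on_hand[A=43 B=39 C=51 D=13] avail[A=36 B=31 C=51 D=4] open={R10,R5,R8,R9}
Step 17: reserve R11 A 8 -> on_hand[A=43 B=39 C=51 D=13] avail[A=28 B=31 C=51 D=4] open={R10,R11,R5,R8,R9}
Step 18: commit R10 -> on_hand[A=43 B=32 C=51 D=13] avail[A=28 B=31 C=51 D=4] open={R11,R5,R8,R9}
Step 19: reserve R12 C 2 -> on_hand[A=43 B=32 C=51 D=13] avail[A=28 B=31 C=49 D=4] open={R11,R12,R5,R8,R9}
Step 20: cancel R5 -> on_hand[A=43 B=32 C=51 D=13] avail[A=35 B=31 C=49 D=4] open={R11,R12,R8,R9}
Step 21: reserve R13 D 1 -> on_hand[A=43 B=32 C=51 D=13] avail[A=35 B=31 C=49 D=3] open={R11,R12,R13,R8,R9}
Step 22: commit R11 -> on_hand[A=35 B=32 C=51 D=13] avail[A=35 B=31 C=49 D=3] open={R12,R13,R8,R9}
Step 23: reserve R14 A 6 -> on_hand[A=35 B=32 C=51 D=13] avail[A=29 B=31 C=49 D=3] open={R12,R13,R14,R8,R9}
Step 24: reserve R15 B 6 -> on_hand[A=35 B=32 C=51 D=13] avail[A=29 B=25 C=49 D=3] open={R12,R13,R14,R15,R8,R9}
Open reservations: ['R12', 'R13', 'R14', 'R15', 'R8', 'R9'] -> 6

Answer: 6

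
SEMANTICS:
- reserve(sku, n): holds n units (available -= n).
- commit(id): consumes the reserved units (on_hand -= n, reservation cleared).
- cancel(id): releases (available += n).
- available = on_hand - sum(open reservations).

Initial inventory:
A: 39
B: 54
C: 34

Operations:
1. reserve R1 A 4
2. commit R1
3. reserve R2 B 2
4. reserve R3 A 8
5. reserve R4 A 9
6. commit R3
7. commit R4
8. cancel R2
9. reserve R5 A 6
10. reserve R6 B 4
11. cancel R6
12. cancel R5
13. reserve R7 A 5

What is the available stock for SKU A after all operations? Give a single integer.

Step 1: reserve R1 A 4 -> on_hand[A=39 B=54 C=34] avail[A=35 B=54 C=34] open={R1}
Step 2: commit R1 -> on_hand[A=35 B=54 C=34] avail[A=35 B=54 C=34] open={}
Step 3: reserve R2 B 2 -> on_hand[A=35 B=54 C=34] avail[A=35 B=52 C=34] open={R2}
Step 4: reserve R3 A 8 -> on_hand[A=35 B=54 C=34] avail[A=27 B=52 C=34] open={R2,R3}
Step 5: reserve R4 A 9 -> on_hand[A=35 B=54 C=34] avail[A=18 B=52 C=34] open={R2,R3,R4}
Step 6: commit R3 -> on_hand[A=27 B=54 C=34] avail[A=18 B=52 C=34] open={R2,R4}
Step 7: commit R4 -> on_hand[A=18 B=54 C=34] avail[A=18 B=52 C=34] open={R2}
Step 8: cancel R2 -> on_hand[A=18 B=54 C=34] avail[A=18 B=54 C=34] open={}
Step 9: reserve R5 A 6 -> on_hand[A=18 B=54 C=34] avail[A=12 B=54 C=34] open={R5}
Step 10: reserve R6 B 4 -> on_hand[A=18 B=54 C=34] avail[A=12 B=50 C=34] open={R5,R6}
Step 11: cancel R6 -> on_hand[A=18 B=54 C=34] avail[A=12 B=54 C=34] open={R5}
Step 12: cancel R5 -> on_hand[A=18 B=54 C=34] avail[A=18 B=54 C=34] open={}
Step 13: reserve R7 A 5 -> on_hand[A=18 B=54 C=34] avail[A=13 B=54 C=34] open={R7}
Final available[A] = 13

Answer: 13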